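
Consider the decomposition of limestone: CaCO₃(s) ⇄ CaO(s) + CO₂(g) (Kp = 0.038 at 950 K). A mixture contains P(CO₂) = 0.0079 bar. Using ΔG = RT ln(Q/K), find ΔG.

ΔG = -12.4 kJ/mol

(CaCO₃, CaO are pure solids — omitted from Qp.)
Qp = P(CO₂) = 0.00790
ΔG = RT ln(Qp/Kp) = (8.314 J mol⁻¹ K⁻¹)(950 K) × ln(0.00790/0.038)
   = (7.898 kJ/mol)(-1.571) = -12.4 kJ/mol
ΔG < 0, so the forward reaction is spontaneous (proceeds forward).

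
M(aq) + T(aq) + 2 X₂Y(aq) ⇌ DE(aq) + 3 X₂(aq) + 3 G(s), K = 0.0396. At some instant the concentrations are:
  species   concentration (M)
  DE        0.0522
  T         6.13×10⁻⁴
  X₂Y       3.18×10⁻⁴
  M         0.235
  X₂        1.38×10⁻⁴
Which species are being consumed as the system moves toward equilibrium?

(G is a pure solid — omitted from Q.)
Q = [DE]·[X₂]³ / ([M]·[T]·[X₂Y]²) = (0.0522)·(1.38×10⁻⁴)³ / ((0.235)·(6.13×10⁻⁴)·(3.18×10⁻⁴)²) = 0.00942
Q = 0.00942 < K = 0.0396: net forward reaction.

M, T, X₂Y (reactants)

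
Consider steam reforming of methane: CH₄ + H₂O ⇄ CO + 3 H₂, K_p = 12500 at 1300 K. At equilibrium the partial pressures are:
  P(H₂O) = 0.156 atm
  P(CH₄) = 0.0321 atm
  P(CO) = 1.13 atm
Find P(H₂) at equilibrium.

P(H₂) = 3.81 atm

At equilibrium, K_p = P(CO)·P(H₂)³ / (P(CH₄)·P(H₂O)) = 12500.
(1.13)·(P(H₂))³ / ((0.0321)·(0.156)) = 12500
P(H₂)³ = 55.4 ⇒ P(H₂) = 3.81 atm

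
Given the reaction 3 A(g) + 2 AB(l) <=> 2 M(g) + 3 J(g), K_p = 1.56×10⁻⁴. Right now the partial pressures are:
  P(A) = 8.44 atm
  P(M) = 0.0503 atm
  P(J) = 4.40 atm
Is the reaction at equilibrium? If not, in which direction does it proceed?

(AB is a pure liquid — omitted from Q_p.)
Q_p = P(M)²·P(J)³ / P(A)³ = (0.0503)²·(4.40)³ / (8.44)³ = 3.58×10⁻⁴
Q_p = 3.58×10⁻⁴ > K_p = 1.56×10⁻⁴, so the reverse reaction proceeds.

toward reactants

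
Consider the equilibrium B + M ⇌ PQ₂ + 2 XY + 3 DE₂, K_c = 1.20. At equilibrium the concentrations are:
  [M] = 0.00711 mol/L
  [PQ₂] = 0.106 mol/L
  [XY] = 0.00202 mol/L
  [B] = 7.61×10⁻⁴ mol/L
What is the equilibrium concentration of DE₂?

At equilibrium, K_c = [PQ₂]·[XY]²·[DE₂]³ / ([B]·[M]) = 1.20.
(0.106)·(0.00202)²·([DE₂])³ / ((7.61×10⁻⁴)·(0.00711)) = 1.20
[DE₂]³ = 15.0 ⇒ [DE₂] = 2.47 mol/L

[DE₂] = 2.47 mol/L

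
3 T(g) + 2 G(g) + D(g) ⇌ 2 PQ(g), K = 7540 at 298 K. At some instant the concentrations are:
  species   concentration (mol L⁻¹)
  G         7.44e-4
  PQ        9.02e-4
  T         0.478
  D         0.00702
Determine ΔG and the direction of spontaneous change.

Q = [PQ]² / ([T]³·[G]²·[D]) = (9.02e-4)² / ((0.478)³·(7.44e-4)²·(0.00702)) = 1920
ΔG = RT ln(Q/K) = (8.314 J mol⁻¹ K⁻¹)(298 K) × ln(1920/7540)
   = (2.478 kJ/mol)(-1.368) = -3.39 kJ/mol
ΔG < 0, so the forward reaction is spontaneous (proceeds forward).

ΔG = -3.39 kJ/mol; the forward reaction is spontaneous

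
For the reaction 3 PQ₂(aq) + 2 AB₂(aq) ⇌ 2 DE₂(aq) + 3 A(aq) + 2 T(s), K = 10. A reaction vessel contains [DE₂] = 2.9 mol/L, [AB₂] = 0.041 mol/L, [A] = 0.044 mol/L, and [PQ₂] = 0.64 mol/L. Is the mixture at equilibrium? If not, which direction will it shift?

no; Q < K, reaction proceeds forward

(T is a pure solid — omitted from Q.)
Q = [DE₂]²·[A]³ / ([PQ₂]³·[AB₂]²) = (2.9)²·(0.044)³ / ((0.64)³·(0.041)²) = 1.6
Q = 1.6 < K = 10: net forward reaction.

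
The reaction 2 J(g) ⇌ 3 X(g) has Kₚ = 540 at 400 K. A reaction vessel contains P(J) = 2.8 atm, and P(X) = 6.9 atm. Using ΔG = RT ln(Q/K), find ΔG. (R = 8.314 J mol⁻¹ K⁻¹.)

Qₚ = P(X)³ / P(J)² = (6.9)³ / (2.8)² = 41.9
ΔG = RT ln(Qₚ/Kₚ) = (8.314 J mol⁻¹ K⁻¹)(400 K) × ln(41.9/540)
   = (3.326 kJ/mol)(-2.556) = -8.50 kJ/mol
ΔG < 0, so the forward reaction is spontaneous (proceeds forward).

ΔG = -8.50 kJ/mol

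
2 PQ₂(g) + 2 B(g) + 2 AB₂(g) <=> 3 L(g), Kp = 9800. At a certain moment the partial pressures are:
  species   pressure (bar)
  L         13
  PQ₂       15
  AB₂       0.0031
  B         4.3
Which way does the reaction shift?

to the left

Qp = P(L)³ / (P(PQ₂)²·P(B)²·P(AB₂)²) = (13)³ / ((15)²·(4.3)²·(0.0031)²) = 55000
Qp = 55000 > Kp = 9800, so the reverse reaction proceeds.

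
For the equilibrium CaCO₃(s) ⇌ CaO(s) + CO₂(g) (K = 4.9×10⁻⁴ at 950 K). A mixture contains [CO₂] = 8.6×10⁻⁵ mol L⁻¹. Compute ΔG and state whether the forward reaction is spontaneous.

ΔG = -13.7 kJ/mol; the forward reaction is spontaneous

(CaCO₃, CaO are pure solids — omitted from Q.)
Q = [CO₂] = 8.60×10⁻⁵
ΔG = RT ln(Q/K) = (8.314 J mol⁻¹ K⁻¹)(950 K) × ln(8.60×10⁻⁵/4.9×10⁻⁴)
   = (7.898 kJ/mol)(-1.740) = -13.7 kJ/mol
ΔG < 0, so the forward reaction is spontaneous (proceeds forward).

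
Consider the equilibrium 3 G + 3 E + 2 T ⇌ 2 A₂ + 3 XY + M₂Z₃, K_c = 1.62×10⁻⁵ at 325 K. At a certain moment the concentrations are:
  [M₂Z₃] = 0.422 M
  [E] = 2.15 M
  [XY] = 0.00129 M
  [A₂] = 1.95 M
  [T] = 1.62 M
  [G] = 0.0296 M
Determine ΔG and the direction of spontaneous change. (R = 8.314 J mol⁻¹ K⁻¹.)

ΔG = -3.13 kJ/mol; the forward reaction is spontaneous

Q_c = [A₂]²·[XY]³·[M₂Z₃] / ([G]³·[E]³·[T]²) = (1.95)²·(0.00129)³·(0.422) / ((0.0296)³·(2.15)³·(1.62)²) = 5.09×10⁻⁶
ΔG = RT ln(Q_c/K_c) = (8.314 J mol⁻¹ K⁻¹)(325 K) × ln(5.09×10⁻⁶/1.62×10⁻⁵)
   = (2.702 kJ/mol)(-1.158) = -3.13 kJ/mol
ΔG < 0, so the forward reaction is spontaneous (proceeds forward).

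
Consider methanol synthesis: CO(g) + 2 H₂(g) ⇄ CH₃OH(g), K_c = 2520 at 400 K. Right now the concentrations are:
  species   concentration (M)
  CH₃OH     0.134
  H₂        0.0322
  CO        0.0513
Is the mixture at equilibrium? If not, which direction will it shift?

yes, at equilibrium

Q_c = [CH₃OH] / ([CO]·[H₂]²) = (0.134) / ((0.0513)·(0.0322)²) = 2520
Q_c = 2520 = K_c; the system is at equilibrium.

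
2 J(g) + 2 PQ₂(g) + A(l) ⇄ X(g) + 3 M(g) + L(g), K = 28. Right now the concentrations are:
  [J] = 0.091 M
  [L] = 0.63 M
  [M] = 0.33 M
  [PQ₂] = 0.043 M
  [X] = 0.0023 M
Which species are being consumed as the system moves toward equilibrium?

J, PQ₂, A (reactants)

(A is a pure liquid — omitted from Q.)
Q = [X]·[M]³·[L] / ([J]²·[PQ₂]²) = (0.0023)·(0.33)³·(0.63) / ((0.091)²·(0.043)²) = 3.4
Q = 3.4 < K = 28: net forward reaction.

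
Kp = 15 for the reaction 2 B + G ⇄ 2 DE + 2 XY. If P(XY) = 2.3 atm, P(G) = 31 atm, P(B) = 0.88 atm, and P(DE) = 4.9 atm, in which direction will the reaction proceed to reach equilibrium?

Qp = P(DE)²·P(XY)² / (P(B)²·P(G)) = (4.9)²·(2.3)² / ((0.88)²·(31)) = 5.3
Qp = 5.3 < Kp = 15, so the forward reaction proceeds.

toward products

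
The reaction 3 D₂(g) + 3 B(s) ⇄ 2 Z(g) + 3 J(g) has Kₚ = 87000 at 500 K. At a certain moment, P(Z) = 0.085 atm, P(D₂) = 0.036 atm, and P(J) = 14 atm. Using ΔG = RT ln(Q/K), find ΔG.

ΔG = 6.59 kJ/mol

(B is a pure solid — omitted from Qₚ.)
Qₚ = P(Z)²·P(J)³ / P(D₂)³ = (0.085)²·(14)³ / (0.036)³ = 4.25e5
ΔG = RT ln(Qₚ/Kₚ) = (8.314 J mol⁻¹ K⁻¹)(500 K) × ln(4.25e5/87000)
   = (4.157 kJ/mol)(1.586) = 6.59 kJ/mol
ΔG > 0, so the forward reaction is non-spontaneous (proceeds in reverse).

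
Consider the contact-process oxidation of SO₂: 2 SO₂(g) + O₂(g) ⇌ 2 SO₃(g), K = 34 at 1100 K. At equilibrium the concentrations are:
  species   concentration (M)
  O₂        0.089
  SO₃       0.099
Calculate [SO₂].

[SO₂] = 0.057 M

At equilibrium, K = [SO₃]² / ([SO₂]²·[O₂]) = 34.
(0.099)² / (([SO₂])²·(0.089)) = 34
[SO₂]² = 0.00324 ⇒ [SO₂] = 0.057 M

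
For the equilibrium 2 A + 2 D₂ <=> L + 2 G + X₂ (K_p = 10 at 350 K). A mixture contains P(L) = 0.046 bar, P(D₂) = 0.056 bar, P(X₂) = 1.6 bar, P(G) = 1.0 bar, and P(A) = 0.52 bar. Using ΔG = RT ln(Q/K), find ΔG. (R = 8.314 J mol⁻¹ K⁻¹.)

ΔG = 6.29 kJ/mol

Q_p = P(L)·P(G)²·P(X₂) / (P(A)²·P(D₂)²) = (0.046)·(1.0)²·(1.6) / ((0.52)²·(0.056)²) = 86.8
ΔG = RT ln(Q_p/K_p) = (8.314 J mol⁻¹ K⁻¹)(350 K) × ln(86.8/10)
   = (2.910 kJ/mol)(2.161) = 6.29 kJ/mol
ΔG > 0, so the forward reaction is non-spontaneous (proceeds in reverse).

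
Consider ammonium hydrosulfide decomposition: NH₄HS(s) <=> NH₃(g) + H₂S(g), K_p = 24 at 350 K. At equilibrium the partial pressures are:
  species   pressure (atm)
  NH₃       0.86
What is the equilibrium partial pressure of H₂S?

(NH₄HS is a pure solid — omitted from K_p.)
At equilibrium, K_p = P(NH₃)·P(H₂S) = 24.
(0.86)·(P(H₂S)) = 24
P(H₂S) = 27.9 = 28 atm

P(H₂S) = 28 atm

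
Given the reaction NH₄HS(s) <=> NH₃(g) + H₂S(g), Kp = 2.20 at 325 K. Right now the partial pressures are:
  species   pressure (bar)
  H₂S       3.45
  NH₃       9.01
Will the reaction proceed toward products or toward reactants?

(NH₄HS is a pure solid — omitted from Qp.)
Qp = P(NH₃)·P(H₂S) = (9.01)·(3.45) = 31.1
Qp = 31.1 > Kp = 2.20, so the reverse reaction proceeds.

in the reverse direction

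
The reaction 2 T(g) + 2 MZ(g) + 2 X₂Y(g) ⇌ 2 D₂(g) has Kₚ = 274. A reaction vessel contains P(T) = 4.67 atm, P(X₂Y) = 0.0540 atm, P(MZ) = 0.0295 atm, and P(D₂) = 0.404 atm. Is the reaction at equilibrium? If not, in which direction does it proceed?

Qₚ = P(D₂)² / (P(T)²·P(MZ)²·P(X₂Y)²) = (0.404)² / ((4.67)²·(0.0295)²·(0.0540)²) = 2950
Qₚ = 2950 > Kₚ = 274, so the reverse reaction proceeds.

in the reverse direction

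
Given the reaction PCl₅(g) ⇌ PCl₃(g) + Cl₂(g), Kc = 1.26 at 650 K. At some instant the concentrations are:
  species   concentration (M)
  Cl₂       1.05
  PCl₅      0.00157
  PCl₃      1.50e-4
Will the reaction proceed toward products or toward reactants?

Qc = [PCl₃]·[Cl₂] / [PCl₅] = (1.50e-4)·(1.05) / (0.00157) = 0.100
Qc = 0.100 < Kc = 1.26, so the forward reaction proceeds.

toward products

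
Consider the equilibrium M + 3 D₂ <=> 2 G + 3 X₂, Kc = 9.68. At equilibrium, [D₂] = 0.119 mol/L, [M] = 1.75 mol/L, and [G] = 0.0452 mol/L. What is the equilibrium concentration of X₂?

[X₂] = 2.41 mol/L

At equilibrium, Kc = [G]²·[X₂]³ / ([M]·[D₂]³) = 9.68.
(0.0452)²·([X₂])³ / ((1.75)·(0.119)³) = 9.68
[X₂]³ = 14.0 ⇒ [X₂] = 2.41 mol/L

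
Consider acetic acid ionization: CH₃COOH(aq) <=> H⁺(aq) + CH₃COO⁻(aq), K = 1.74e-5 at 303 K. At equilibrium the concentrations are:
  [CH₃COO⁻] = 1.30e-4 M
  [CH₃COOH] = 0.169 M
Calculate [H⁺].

[H⁺] = 0.0226 M

At equilibrium, K = [H⁺]·[CH₃COO⁻] / [CH₃COOH] = 1.74e-5.
([H⁺])·(1.30e-4) / (0.169) = 1.74e-5
[H⁺] = 0.0226 M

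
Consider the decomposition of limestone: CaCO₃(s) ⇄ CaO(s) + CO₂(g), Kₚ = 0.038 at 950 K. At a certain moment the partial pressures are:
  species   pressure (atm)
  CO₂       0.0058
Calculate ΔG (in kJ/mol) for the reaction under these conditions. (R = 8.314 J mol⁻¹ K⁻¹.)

(CaCO₃, CaO are pure solids — omitted from Qₚ.)
Qₚ = P(CO₂) = 0.00580
ΔG = RT ln(Qₚ/Kₚ) = (8.314 J mol⁻¹ K⁻¹)(950 K) × ln(0.00580/0.038)
   = (7.898 kJ/mol)(-1.880) = -14.8 kJ/mol
ΔG < 0, so the forward reaction is spontaneous (proceeds forward).

ΔG = -14.8 kJ/mol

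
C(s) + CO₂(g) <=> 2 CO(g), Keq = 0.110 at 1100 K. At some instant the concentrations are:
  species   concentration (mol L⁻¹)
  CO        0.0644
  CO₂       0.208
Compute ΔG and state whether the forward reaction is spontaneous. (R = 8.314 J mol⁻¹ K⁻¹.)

ΔG = -15.6 kJ/mol; the forward reaction is spontaneous

(C is a pure solid — omitted from Q.)
Q = [CO]² / [CO₂] = (0.0644)² / (0.208) = 0.0199
ΔG = RT ln(Q/Keq) = (8.314 J mol⁻¹ K⁻¹)(1100 K) × ln(0.0199/0.110)
   = (9.145 kJ/mol)(-1.710) = -15.6 kJ/mol
ΔG < 0, so the forward reaction is spontaneous (proceeds forward).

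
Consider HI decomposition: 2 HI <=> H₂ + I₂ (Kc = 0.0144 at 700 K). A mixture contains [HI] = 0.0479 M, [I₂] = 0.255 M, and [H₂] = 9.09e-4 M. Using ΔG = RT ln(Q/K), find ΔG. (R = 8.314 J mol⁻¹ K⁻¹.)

Qc = [H₂]·[I₂] / [HI]² = (9.09e-4)·(0.255) / (0.0479)² = 0.101
ΔG = RT ln(Qc/Kc) = (8.314 J mol⁻¹ K⁻¹)(700 K) × ln(0.101/0.0144)
   = (5.820 kJ/mol)(1.948) = 11.3 kJ/mol
ΔG > 0, so the forward reaction is non-spontaneous (proceeds in reverse).

ΔG = 11.3 kJ/mol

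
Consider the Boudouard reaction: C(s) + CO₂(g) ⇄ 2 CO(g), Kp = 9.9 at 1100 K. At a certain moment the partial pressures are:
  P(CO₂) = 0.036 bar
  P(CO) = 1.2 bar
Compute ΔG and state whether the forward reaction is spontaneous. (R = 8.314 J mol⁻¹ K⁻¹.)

(C is a pure solid — omitted from Qp.)
Qp = P(CO)² / P(CO₂) = (1.2)² / (0.036) = 40.0
ΔG = RT ln(Qp/Kp) = (8.314 J mol⁻¹ K⁻¹)(1100 K) × ln(40.0/9.9)
   = (9.145 kJ/mol)(1.396) = 12.8 kJ/mol
ΔG > 0, so the forward reaction is non-spontaneous (proceeds in reverse).

ΔG = 12.8 kJ/mol; the forward reaction is non-spontaneous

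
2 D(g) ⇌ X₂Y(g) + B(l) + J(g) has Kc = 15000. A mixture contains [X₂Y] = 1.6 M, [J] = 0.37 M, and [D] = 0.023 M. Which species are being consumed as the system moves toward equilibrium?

D (reactants)

(B is a pure liquid — omitted from Qc.)
Qc = [X₂Y]·[J] / [D]² = (1.6)·(0.37) / (0.023)² = 1100
Qc = 1100 < Kc = 15000: net forward reaction.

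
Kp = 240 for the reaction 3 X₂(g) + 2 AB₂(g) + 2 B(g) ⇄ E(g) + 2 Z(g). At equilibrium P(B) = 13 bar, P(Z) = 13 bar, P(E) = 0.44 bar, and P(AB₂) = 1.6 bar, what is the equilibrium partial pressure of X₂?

At equilibrium, Kp = P(E)·P(Z)² / (P(X₂)³·P(AB₂)²·P(B)²) = 240.
(0.44)·(13)² / ((P(X₂))³·(1.6)²·(13)²) = 240
P(X₂)³ = 7.16×10⁻⁴ ⇒ P(X₂) = 0.089 bar

P(X₂) = 0.089 bar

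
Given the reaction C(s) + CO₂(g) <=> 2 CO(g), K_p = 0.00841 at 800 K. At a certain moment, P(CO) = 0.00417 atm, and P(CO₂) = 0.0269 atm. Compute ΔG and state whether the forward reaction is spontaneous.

(C is a pure solid — omitted from Q_p.)
Q_p = P(CO)² / P(CO₂) = (0.00417)² / (0.0269) = 6.46×10⁻⁴
ΔG = RT ln(Q_p/K_p) = (8.314 J mol⁻¹ K⁻¹)(800 K) × ln(6.46×10⁻⁴/0.00841)
   = (6.651 kJ/mol)(-2.566) = -17.1 kJ/mol
ΔG < 0, so the forward reaction is spontaneous (proceeds forward).

ΔG = -17.1 kJ/mol; the forward reaction is spontaneous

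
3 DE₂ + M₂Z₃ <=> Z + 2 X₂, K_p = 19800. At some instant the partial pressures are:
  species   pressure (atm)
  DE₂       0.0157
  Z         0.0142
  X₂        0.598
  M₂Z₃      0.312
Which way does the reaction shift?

Q_p = P(Z)·P(X₂)² / (P(DE₂)³·P(M₂Z₃)) = (0.0142)·(0.598)² / ((0.0157)³·(0.312)) = 4210
Q_p = 4210 < K_p = 19800, so the forward reaction proceeds.

to the right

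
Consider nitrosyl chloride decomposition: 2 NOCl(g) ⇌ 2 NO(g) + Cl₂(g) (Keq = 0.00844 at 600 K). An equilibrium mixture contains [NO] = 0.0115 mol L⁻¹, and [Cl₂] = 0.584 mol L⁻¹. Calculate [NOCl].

[NOCl] = 0.0957 mol L⁻¹

At equilibrium, Keq = [NO]²·[Cl₂] / [NOCl]² = 0.00844.
(0.0115)²·(0.584) / ([NOCl])² = 0.00844
[NOCl]² = 0.00915 ⇒ [NOCl] = 0.0957 mol L⁻¹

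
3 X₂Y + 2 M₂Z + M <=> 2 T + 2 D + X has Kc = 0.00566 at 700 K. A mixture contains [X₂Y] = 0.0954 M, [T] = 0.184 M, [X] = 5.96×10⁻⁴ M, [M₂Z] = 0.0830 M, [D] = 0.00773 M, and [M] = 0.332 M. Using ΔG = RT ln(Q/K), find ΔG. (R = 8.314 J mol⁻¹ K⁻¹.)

ΔG = -13.0 kJ/mol

Qc = [T]²·[D]²·[X] / ([X₂Y]³·[M₂Z]²·[M]) = (0.184)²·(0.00773)²·(5.96×10⁻⁴) / ((0.0954)³·(0.0830)²·(0.332)) = 6.07×10⁻⁴
ΔG = RT ln(Qc/Kc) = (8.314 J mol⁻¹ K⁻¹)(700 K) × ln(6.07×10⁻⁴/0.00566)
   = (5.820 kJ/mol)(-2.233) = -13.0 kJ/mol
ΔG < 0, so the forward reaction is spontaneous (proceeds forward).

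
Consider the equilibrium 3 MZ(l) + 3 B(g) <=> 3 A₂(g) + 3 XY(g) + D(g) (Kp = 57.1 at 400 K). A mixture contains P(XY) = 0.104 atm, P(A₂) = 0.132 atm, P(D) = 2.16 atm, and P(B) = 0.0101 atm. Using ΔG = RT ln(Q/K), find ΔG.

(MZ is a pure liquid — omitted from Qp.)
Qp = P(A₂)³·P(XY)³·P(D) / P(B)³ = (0.132)³·(0.104)³·(2.16) / (0.0101)³ = 5.42
ΔG = RT ln(Qp/Kp) = (8.314 J mol⁻¹ K⁻¹)(400 K) × ln(5.42/57.1)
   = (3.326 kJ/mol)(-2.355) = -7.83 kJ/mol
ΔG < 0, so the forward reaction is spontaneous (proceeds forward).

ΔG = -7.83 kJ/mol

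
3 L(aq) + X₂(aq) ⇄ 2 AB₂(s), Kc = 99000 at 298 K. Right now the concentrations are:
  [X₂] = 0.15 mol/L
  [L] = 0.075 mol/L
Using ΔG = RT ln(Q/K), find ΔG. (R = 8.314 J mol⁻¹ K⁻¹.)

ΔG = -4.55 kJ/mol

(AB₂ is a pure solid — omitted from Qc.)
Qc = 1 / ([L]³·[X₂]) = 1 / ((0.075)³·(0.15)) = 15800
ΔG = RT ln(Qc/Kc) = (8.314 J mol⁻¹ K⁻¹)(298 K) × ln(15800/99000)
   = (2.478 kJ/mol)(-1.835) = -4.55 kJ/mol
ΔG < 0, so the forward reaction is spontaneous (proceeds forward).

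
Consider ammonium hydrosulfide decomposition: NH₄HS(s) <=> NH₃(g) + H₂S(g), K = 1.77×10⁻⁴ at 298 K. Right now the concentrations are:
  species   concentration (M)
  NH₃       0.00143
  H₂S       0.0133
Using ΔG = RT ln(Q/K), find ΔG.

ΔG = -5.53 kJ/mol

(NH₄HS is a pure solid — omitted from Q.)
Q = [NH₃]·[H₂S] = (0.00143)·(0.0133) = 1.90×10⁻⁵
ΔG = RT ln(Q/K) = (8.314 J mol⁻¹ K⁻¹)(298 K) × ln(1.90×10⁻⁵/1.77×10⁻⁴)
   = (2.478 kJ/mol)(-2.232) = -5.53 kJ/mol
ΔG < 0, so the forward reaction is spontaneous (proceeds forward).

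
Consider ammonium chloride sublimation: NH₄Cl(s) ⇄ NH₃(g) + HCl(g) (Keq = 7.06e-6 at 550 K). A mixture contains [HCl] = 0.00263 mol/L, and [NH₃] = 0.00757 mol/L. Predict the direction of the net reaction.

(NH₄Cl is a pure solid — omitted from Q.)
Q = [NH₃]·[HCl] = (0.00757)·(0.00263) = 1.99e-5
Q = 1.99e-5 > Keq = 7.06e-6, so the reverse reaction proceeds.

in the reverse direction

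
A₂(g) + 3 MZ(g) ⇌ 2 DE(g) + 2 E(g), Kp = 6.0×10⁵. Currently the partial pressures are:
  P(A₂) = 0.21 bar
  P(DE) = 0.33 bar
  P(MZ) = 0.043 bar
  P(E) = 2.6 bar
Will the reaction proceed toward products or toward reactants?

Qp = P(DE)²·P(E)² / (P(A₂)·P(MZ)³) = (0.33)²·(2.6)² / ((0.21)·(0.043)³) = 44000
Qp = 44000 < Kp = 6.0×10⁵, so the forward reaction proceeds.

toward products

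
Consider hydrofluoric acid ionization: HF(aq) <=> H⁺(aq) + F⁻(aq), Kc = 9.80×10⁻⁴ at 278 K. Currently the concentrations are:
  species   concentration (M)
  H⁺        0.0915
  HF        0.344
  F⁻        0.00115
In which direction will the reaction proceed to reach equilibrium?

forward (toward products)

Qc = [H⁺]·[F⁻] / [HF] = (0.0915)·(0.00115) / (0.344) = 3.06×10⁻⁴
Qc = 3.06×10⁻⁴ < Kc = 9.80×10⁻⁴, so the forward reaction proceeds.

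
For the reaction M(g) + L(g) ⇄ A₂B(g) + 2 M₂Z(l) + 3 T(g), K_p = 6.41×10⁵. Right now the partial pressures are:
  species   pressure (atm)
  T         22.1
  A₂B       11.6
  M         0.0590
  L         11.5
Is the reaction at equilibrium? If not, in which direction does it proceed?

forward (toward products)

(M₂Z is a pure liquid — omitted from Q_p.)
Q_p = P(A₂B)·P(T)³ / (P(M)·P(L)) = (11.6)·(22.1)³ / ((0.0590)·(11.5)) = 1.85×10⁵
Q_p = 1.85×10⁵ < K_p = 6.41×10⁵, so the forward reaction proceeds.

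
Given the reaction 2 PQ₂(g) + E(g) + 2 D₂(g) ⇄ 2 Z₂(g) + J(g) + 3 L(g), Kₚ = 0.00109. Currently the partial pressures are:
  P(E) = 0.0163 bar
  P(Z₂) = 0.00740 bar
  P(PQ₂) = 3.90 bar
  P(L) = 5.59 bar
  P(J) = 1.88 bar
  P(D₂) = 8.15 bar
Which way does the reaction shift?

at equilibrium

Qₚ = P(Z₂)²·P(J)·P(L)³ / (P(PQ₂)²·P(E)·P(D₂)²) = (0.00740)²·(1.88)·(5.59)³ / ((3.90)²·(0.0163)·(8.15)²) = 0.00109
Qₚ = 0.00109 = Kₚ, so the system is already at equilibrium.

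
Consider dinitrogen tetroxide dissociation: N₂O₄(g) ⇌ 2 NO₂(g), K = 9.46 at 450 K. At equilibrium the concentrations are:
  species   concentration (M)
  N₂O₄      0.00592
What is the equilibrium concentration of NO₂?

[NO₂] = 0.237 M

At equilibrium, K = [NO₂]² / [N₂O₄] = 9.46.
([NO₂])² / (0.00592) = 9.46
[NO₂]² = 0.0560 ⇒ [NO₂] = 0.237 M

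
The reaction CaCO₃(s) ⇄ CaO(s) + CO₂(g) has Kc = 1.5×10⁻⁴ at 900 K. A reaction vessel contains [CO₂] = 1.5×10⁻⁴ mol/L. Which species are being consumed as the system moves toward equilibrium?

none (at equilibrium)

(CaCO₃, CaO are pure solids — omitted from Qc.)
Qc = [CO₂] = 1.5×10⁻⁴
Qc = 1.5×10⁻⁴ = Kc; the system is at equilibrium.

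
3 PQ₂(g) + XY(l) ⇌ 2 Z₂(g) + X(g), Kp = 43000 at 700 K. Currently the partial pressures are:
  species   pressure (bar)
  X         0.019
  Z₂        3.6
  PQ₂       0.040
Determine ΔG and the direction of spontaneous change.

(XY is a pure liquid — omitted from Qp.)
Qp = P(Z₂)²·P(X) / P(PQ₂)³ = (3.6)²·(0.019) / (0.040)³ = 3850
ΔG = RT ln(Qp/Kp) = (8.314 J mol⁻¹ K⁻¹)(700 K) × ln(3850/43000)
   = (5.820 kJ/mol)(-2.413) = -14.0 kJ/mol
ΔG < 0, so the forward reaction is spontaneous (proceeds forward).

ΔG = -14.0 kJ/mol; the forward reaction is spontaneous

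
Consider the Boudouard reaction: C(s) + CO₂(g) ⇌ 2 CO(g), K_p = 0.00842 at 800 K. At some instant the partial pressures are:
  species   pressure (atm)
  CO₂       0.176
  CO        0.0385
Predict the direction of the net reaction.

at equilibrium

(C is a pure solid — omitted from Q_p.)
Q_p = P(CO)² / P(CO₂) = (0.0385)² / (0.176) = 0.00842
Q_p = 0.00842 = K_p, so the system is already at equilibrium.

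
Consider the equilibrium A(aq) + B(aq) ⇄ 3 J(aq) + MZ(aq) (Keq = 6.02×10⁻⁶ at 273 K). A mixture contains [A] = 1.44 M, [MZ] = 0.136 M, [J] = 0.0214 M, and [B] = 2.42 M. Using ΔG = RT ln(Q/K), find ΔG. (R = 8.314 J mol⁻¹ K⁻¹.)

Q = [J]³·[MZ] / ([A]·[B]) = (0.0214)³·(0.136) / ((1.44)·(2.42)) = 3.82×10⁻⁷
ΔG = RT ln(Q/Keq) = (8.314 J mol⁻¹ K⁻¹)(273 K) × ln(3.82×10⁻⁷/6.02×10⁻⁶)
   = (2.270 kJ/mol)(-2.757) = -6.26 kJ/mol
ΔG < 0, so the forward reaction is spontaneous (proceeds forward).

ΔG = -6.26 kJ/mol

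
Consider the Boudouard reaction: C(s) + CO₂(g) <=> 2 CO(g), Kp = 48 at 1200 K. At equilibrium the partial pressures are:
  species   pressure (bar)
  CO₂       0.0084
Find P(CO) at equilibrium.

(C is a pure solid — omitted from Kp.)
At equilibrium, Kp = P(CO)² / P(CO₂) = 48.
(P(CO))² / (0.0084) = 48
P(CO)² = 0.403 ⇒ P(CO) = 0.63 bar

P(CO) = 0.63 bar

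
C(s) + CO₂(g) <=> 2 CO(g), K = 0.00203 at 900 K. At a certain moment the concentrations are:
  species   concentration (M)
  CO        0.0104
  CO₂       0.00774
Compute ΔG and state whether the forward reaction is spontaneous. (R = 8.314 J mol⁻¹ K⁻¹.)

(C is a pure solid — omitted from Q.)
Q = [CO]² / [CO₂] = (0.0104)² / (0.00774) = 0.0140
ΔG = RT ln(Q/K) = (8.314 J mol⁻¹ K⁻¹)(900 K) × ln(0.0140/0.00203)
   = (7.483 kJ/mol)(1.931) = 14.4 kJ/mol
ΔG > 0, so the forward reaction is non-spontaneous (proceeds in reverse).

ΔG = 14.4 kJ/mol; the forward reaction is non-spontaneous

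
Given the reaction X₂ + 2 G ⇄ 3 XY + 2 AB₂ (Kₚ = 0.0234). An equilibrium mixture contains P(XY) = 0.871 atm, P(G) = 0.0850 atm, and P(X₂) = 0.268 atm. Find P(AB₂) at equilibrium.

P(AB₂) = 0.00828 atm

At equilibrium, Kₚ = P(XY)³·P(AB₂)² / (P(X₂)·P(G)²) = 0.0234.
(0.871)³·(P(AB₂))² / ((0.268)·(0.0850)²) = 0.0234
P(AB₂)² = 6.86e-5 ⇒ P(AB₂) = 0.00828 atm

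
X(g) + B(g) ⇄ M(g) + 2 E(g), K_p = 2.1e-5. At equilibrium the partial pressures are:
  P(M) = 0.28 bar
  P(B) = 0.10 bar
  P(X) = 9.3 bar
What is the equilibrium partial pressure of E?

At equilibrium, K_p = P(M)·P(E)² / (P(X)·P(B)) = 2.1e-5.
(0.28)·(P(E))² / ((9.3)·(0.10)) = 2.1e-5
P(E)² = 6.98e-5 ⇒ P(E) = 0.0084 bar

P(E) = 0.0084 bar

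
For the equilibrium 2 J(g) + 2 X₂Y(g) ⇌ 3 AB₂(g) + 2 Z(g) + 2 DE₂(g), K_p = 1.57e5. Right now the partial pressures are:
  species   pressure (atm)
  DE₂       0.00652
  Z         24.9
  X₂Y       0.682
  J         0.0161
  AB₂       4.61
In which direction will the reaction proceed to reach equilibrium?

Q_p = P(AB₂)³·P(Z)²·P(DE₂)² / (P(J)²·P(X₂Y)²) = (4.61)³·(24.9)²·(0.00652)² / ((0.0161)²·(0.682)²) = 21400
Q_p = 21400 < K_p = 1.57e5, so the forward reaction proceeds.

forward (toward products)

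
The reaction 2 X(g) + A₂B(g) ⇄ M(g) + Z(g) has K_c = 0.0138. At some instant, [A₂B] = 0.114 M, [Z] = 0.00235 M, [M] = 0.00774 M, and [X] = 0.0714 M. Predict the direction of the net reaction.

in the reverse direction

Q_c = [M]·[Z] / ([X]²·[A₂B]) = (0.00774)·(0.00235) / ((0.0714)²·(0.114)) = 0.0313
Q_c = 0.0313 > K_c = 0.0138, so the reverse reaction proceeds.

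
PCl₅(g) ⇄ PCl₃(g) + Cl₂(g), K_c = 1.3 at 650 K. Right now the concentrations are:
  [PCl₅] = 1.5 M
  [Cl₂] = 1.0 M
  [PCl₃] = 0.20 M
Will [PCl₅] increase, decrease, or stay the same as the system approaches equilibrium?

Q_c = [PCl₃]·[Cl₂] / [PCl₅] = (0.20)·(1.0) / (1.5) = 0.13
Q_c = 0.13 < K_c = 1.3: net forward reaction.
PCl₅ is a reactant, so it decreases.

decrease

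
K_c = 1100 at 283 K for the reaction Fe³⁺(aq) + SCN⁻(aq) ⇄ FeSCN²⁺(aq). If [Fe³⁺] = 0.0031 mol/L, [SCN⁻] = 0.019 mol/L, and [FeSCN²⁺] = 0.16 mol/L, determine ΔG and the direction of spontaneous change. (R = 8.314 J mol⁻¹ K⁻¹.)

Q_c = [FeSCN²⁺] / ([Fe³⁺]·[SCN⁻]) = (0.16) / ((0.0031)·(0.019)) = 2720
ΔG = RT ln(Q_c/K_c) = (8.314 J mol⁻¹ K⁻¹)(283 K) × ln(2720/1100)
   = (2.353 kJ/mol)(0.9053) = 2.13 kJ/mol
ΔG > 0, so the forward reaction is non-spontaneous (proceeds in reverse).

ΔG = 2.13 kJ/mol; the forward reaction is non-spontaneous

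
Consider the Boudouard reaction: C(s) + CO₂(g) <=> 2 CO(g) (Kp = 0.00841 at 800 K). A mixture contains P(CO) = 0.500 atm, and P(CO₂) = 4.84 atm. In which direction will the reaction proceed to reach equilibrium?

(C is a pure solid — omitted from Qp.)
Qp = P(CO)² / P(CO₂) = (0.500)² / (4.84) = 0.0517
Qp = 0.0517 > Kp = 0.00841, so the reverse reaction proceeds.

reverse (toward reactants)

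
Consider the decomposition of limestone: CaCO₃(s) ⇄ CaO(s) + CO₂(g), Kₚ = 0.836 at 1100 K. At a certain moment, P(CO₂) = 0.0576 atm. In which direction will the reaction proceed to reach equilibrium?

forward (toward products)

(CaCO₃, CaO are pure solids — omitted from Qₚ.)
Qₚ = P(CO₂) = 0.0576
Qₚ = 0.0576 < Kₚ = 0.836, so the forward reaction proceeds.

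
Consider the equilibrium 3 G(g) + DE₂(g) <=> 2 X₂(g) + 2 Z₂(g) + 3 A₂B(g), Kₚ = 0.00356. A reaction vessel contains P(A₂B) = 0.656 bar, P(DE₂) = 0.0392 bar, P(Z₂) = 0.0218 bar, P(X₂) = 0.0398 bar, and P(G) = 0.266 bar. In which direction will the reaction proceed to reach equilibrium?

Qₚ = P(X₂)²·P(Z₂)²·P(A₂B)³ / (P(G)³·P(DE₂)) = (0.0398)²·(0.0218)²·(0.656)³ / ((0.266)³·(0.0392)) = 2.88×10⁻⁴
Qₚ = 2.88×10⁻⁴ < Kₚ = 0.00356, so the forward reaction proceeds.

in the forward direction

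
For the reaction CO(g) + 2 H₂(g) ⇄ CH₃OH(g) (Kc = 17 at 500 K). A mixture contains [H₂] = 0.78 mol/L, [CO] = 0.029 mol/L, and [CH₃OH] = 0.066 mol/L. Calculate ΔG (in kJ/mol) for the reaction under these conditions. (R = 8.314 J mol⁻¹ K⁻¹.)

Qc = [CH₃OH] / ([CO]·[H₂]²) = (0.066) / ((0.029)·(0.78)²) = 3.74
ΔG = RT ln(Qc/Kc) = (8.314 J mol⁻¹ K⁻¹)(500 K) × ln(3.74/17)
   = (4.157 kJ/mol)(-1.514) = -6.29 kJ/mol
ΔG < 0, so the forward reaction is spontaneous (proceeds forward).

ΔG = -6.29 kJ/mol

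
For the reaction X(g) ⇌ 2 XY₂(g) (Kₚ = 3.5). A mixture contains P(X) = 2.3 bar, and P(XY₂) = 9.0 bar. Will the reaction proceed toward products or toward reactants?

to the left

Qₚ = P(XY₂)² / P(X) = (9.0)² / (2.3) = 35
Qₚ = 35 > Kₚ = 3.5, so the reverse reaction proceeds.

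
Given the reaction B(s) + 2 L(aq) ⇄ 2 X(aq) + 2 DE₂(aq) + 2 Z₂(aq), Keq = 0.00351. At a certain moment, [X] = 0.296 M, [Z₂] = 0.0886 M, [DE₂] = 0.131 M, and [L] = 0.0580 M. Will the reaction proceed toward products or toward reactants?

no net change (already at equilibrium)

(B is a pure solid — omitted from Q.)
Q = [X]²·[DE₂]²·[Z₂]² / [L]² = (0.296)²·(0.131)²·(0.0886)² / (0.0580)² = 0.00351
Q = 0.00351 = Keq, so the system is already at equilibrium.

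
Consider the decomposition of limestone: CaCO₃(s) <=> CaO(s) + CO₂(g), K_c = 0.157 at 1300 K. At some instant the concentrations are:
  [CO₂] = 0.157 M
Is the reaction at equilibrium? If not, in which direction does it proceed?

at equilibrium

(CaCO₃, CaO are pure solids — omitted from Q_c.)
Q_c = [CO₂] = 0.157
Q_c = 0.157 = K_c, so the system is already at equilibrium.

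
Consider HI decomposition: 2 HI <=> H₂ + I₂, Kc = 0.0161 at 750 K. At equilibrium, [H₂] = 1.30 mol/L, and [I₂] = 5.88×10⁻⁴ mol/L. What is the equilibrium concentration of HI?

[HI] = 0.218 mol/L

At equilibrium, Kc = [H₂]·[I₂] / [HI]² = 0.0161.
(1.30)·(5.88×10⁻⁴) / ([HI])² = 0.0161
[HI]² = 0.0475 ⇒ [HI] = 0.218 mol/L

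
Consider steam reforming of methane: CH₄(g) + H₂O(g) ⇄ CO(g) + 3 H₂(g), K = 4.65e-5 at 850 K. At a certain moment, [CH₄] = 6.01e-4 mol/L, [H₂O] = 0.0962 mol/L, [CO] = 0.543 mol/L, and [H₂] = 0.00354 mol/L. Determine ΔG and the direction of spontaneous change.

Q = [CO]·[H₂]³ / ([CH₄]·[H₂O]) = (0.543)·(0.00354)³ / ((6.01e-4)·(0.0962)) = 4.17e-4
ΔG = RT ln(Q/K) = (8.314 J mol⁻¹ K⁻¹)(850 K) × ln(4.17e-4/4.65e-5)
   = (7.067 kJ/mol)(2.194) = 15.5 kJ/mol
ΔG > 0, so the forward reaction is non-spontaneous (proceeds in reverse).

ΔG = 15.5 kJ/mol; the forward reaction is non-spontaneous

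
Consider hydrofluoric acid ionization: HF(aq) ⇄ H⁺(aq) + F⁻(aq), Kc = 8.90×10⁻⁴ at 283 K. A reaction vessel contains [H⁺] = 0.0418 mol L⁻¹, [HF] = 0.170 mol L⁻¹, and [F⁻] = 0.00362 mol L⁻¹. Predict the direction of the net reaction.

Qc = [H⁺]·[F⁻] / [HF] = (0.0418)·(0.00362) / (0.170) = 8.90×10⁻⁴
Qc = 8.90×10⁻⁴ = Kc, so the system is already at equilibrium.

at equilibrium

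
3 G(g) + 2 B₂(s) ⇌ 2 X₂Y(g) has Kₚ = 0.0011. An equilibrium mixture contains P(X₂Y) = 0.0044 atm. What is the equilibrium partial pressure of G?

P(G) = 0.26 atm

(B₂ is a pure solid — omitted from Kₚ.)
At equilibrium, Kₚ = P(X₂Y)² / P(G)³ = 0.0011.
(0.0044)² / (P(G))³ = 0.0011
P(G)³ = 0.0176 ⇒ P(G) = 0.26 atm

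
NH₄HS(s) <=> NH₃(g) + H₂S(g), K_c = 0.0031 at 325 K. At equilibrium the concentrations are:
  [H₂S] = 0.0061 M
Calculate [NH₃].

(NH₄HS is a pure solid — omitted from K_c.)
At equilibrium, K_c = [NH₃]·[H₂S] = 0.0031.
([NH₃])·(0.0061) = 0.0031
[NH₃] = 0.508 = 0.51 M

[NH₃] = 0.51 M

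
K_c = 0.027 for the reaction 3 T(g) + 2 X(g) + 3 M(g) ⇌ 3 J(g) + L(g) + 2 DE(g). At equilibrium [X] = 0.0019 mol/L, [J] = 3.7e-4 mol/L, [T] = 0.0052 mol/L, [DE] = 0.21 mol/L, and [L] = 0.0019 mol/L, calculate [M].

At equilibrium, K_c = [J]³·[L]·[DE]² / ([T]³·[X]²·[M]³) = 0.027.
(3.7e-4)³·(0.0019)·(0.21)² / ((0.0052)³·(0.0019)²·([M])³) = 0.027
[M]³ = 0.310 ⇒ [M] = 0.68 mol/L

[M] = 0.68 mol/L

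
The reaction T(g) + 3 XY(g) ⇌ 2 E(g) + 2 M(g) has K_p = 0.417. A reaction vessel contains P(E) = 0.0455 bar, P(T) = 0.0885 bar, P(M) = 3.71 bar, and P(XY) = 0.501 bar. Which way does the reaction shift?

Q_p = P(E)²·P(M)² / (P(T)·P(XY)³) = (0.0455)²·(3.71)² / ((0.0885)·(0.501)³) = 2.56
Q_p = 2.56 > K_p = 0.417, so the reverse reaction proceeds.

reverse (toward reactants)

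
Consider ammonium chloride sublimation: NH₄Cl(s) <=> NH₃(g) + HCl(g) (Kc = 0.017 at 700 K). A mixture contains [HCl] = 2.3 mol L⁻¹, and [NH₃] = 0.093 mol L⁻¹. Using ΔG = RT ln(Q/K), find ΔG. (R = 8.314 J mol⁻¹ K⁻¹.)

ΔG = 14.7 kJ/mol

(NH₄Cl is a pure solid — omitted from Qc.)
Qc = [NH₃]·[HCl] = (0.093)·(2.3) = 0.214
ΔG = RT ln(Qc/Kc) = (8.314 J mol⁻¹ K⁻¹)(700 K) × ln(0.214/0.017)
   = (5.820 kJ/mol)(2.533) = 14.7 kJ/mol
ΔG > 0, so the forward reaction is non-spontaneous (proceeds in reverse).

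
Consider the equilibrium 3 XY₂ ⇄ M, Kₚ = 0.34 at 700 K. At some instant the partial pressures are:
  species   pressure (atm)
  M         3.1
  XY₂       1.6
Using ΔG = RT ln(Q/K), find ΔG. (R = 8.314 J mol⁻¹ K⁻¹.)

Qₚ = P(M) / P(XY₂)³ = (3.1) / (1.6)³ = 0.757
ΔG = RT ln(Qₚ/Kₚ) = (8.314 J mol⁻¹ K⁻¹)(700 K) × ln(0.757/0.34)
   = (5.820 kJ/mol)(0.8004) = 4.66 kJ/mol
ΔG > 0, so the forward reaction is non-spontaneous (proceeds in reverse).

ΔG = 4.66 kJ/mol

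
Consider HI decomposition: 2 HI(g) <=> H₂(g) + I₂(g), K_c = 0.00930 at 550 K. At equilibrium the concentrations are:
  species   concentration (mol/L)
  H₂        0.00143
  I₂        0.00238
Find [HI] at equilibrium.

[HI] = 0.0191 mol/L

At equilibrium, K_c = [H₂]·[I₂] / [HI]² = 0.00930.
(0.00143)·(0.00238) / ([HI])² = 0.00930
[HI]² = 3.66×10⁻⁴ ⇒ [HI] = 0.0191 mol/L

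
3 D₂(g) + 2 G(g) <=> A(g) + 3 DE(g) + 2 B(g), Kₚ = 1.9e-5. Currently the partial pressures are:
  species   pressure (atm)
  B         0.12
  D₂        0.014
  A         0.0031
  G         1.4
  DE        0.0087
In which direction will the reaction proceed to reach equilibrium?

to the right

Qₚ = P(A)·P(DE)³·P(B)² / (P(D₂)³·P(G)²) = (0.0031)·(0.0087)³·(0.12)² / ((0.014)³·(1.4)²) = 5.5e-6
Qₚ = 5.5e-6 < Kₚ = 1.9e-5, so the forward reaction proceeds.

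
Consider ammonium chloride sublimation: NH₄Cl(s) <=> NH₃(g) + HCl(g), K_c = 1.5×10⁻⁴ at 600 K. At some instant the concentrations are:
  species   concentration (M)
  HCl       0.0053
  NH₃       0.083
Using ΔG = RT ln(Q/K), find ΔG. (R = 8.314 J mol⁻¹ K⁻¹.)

ΔG = 5.37 kJ/mol

(NH₄Cl is a pure solid — omitted from Q_c.)
Q_c = [NH₃]·[HCl] = (0.083)·(0.0053) = 4.40×10⁻⁴
ΔG = RT ln(Q_c/K_c) = (8.314 J mol⁻¹ K⁻¹)(600 K) × ln(4.40×10⁻⁴/1.5×10⁻⁴)
   = (4.988 kJ/mol)(1.076) = 5.37 kJ/mol
ΔG > 0, so the forward reaction is non-spontaneous (proceeds in reverse).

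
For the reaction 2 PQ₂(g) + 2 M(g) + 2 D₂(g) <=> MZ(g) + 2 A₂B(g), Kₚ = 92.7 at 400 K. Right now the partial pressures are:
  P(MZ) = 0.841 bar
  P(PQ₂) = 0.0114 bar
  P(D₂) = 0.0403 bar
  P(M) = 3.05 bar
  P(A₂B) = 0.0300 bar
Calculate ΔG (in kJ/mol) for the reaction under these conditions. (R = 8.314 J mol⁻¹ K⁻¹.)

ΔG = 4.74 kJ/mol

Qₚ = P(MZ)·P(A₂B)² / (P(PQ₂)²·P(M)²·P(D₂)²) = (0.841)·(0.0300)² / ((0.0114)²·(3.05)²·(0.0403)²) = 385
ΔG = RT ln(Qₚ/Kₚ) = (8.314 J mol⁻¹ K⁻¹)(400 K) × ln(385/92.7)
   = (3.326 kJ/mol)(1.424) = 4.74 kJ/mol
ΔG > 0, so the forward reaction is non-spontaneous (proceeds in reverse).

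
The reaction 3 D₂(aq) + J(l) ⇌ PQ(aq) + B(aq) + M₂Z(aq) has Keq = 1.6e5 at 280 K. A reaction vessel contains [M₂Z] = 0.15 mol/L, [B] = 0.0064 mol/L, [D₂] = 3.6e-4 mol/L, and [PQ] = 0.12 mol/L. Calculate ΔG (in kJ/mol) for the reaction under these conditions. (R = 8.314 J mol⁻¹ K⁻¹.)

(J is a pure liquid — omitted from Q.)
Q = [PQ]·[B]·[M₂Z] / [D₂]³ = (0.12)·(0.0064)·(0.15) / (3.6e-4)³ = 2.47e6
ΔG = RT ln(Q/Keq) = (8.314 J mol⁻¹ K⁻¹)(280 K) × ln(2.47e6/1.6e5)
   = (2.328 kJ/mol)(2.737) = 6.37 kJ/mol
ΔG > 0, so the forward reaction is non-spontaneous (proceeds in reverse).

ΔG = 6.37 kJ/mol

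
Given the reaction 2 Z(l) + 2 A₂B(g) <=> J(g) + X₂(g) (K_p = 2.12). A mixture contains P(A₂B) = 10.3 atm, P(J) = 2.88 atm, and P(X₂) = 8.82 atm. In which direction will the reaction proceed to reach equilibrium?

(Z is a pure liquid — omitted from Q_p.)
Q_p = P(J)·P(X₂) / P(A₂B)² = (2.88)·(8.82) / (10.3)² = 0.239
Q_p = 0.239 < K_p = 2.12, so the forward reaction proceeds.

toward products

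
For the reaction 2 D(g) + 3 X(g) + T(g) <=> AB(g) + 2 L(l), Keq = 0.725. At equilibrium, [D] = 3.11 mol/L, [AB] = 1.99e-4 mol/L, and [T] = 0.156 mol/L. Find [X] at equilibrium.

(L is a pure liquid — omitted from Keq.)
At equilibrium, Keq = [AB] / ([D]²·[X]³·[T]) = 0.725.
(1.99e-4) / ((3.11)²·([X])³·(0.156)) = 0.725
[X]³ = 1.82e-4 ⇒ [X] = 0.0567 mol/L

[X] = 0.0567 mol/L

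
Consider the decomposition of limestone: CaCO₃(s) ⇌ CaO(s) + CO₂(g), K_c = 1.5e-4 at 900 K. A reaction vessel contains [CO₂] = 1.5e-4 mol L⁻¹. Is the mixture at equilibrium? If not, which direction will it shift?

(CaCO₃, CaO are pure solids — omitted from Q_c.)
Q_c = [CO₂] = 1.5e-4
Q_c = 1.5e-4 = K_c; the system is at equilibrium.

yes, at equilibrium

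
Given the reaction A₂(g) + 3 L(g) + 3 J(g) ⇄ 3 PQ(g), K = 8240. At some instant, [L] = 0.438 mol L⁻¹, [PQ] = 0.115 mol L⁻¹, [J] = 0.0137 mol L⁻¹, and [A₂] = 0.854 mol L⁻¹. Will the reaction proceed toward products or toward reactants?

at equilibrium

Q = [PQ]³ / ([A₂]·[L]³·[J]³) = (0.115)³ / ((0.854)·(0.438)³·(0.0137)³) = 8240
Q = 8240 = K, so the system is already at equilibrium.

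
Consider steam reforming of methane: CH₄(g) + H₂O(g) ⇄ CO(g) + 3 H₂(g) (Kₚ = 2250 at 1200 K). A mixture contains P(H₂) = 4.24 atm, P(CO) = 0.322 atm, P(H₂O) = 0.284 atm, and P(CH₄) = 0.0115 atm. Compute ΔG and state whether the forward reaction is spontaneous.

Qₚ = P(CO)·P(H₂)³ / (P(CH₄)·P(H₂O)) = (0.322)·(4.24)³ / ((0.0115)·(0.284)) = 7520
ΔG = RT ln(Qₚ/Kₚ) = (8.314 J mol⁻¹ K⁻¹)(1200 K) × ln(7520/2250)
   = (9.977 kJ/mol)(1.207) = 12.0 kJ/mol
ΔG > 0, so the forward reaction is non-spontaneous (proceeds in reverse).

ΔG = 12.0 kJ/mol; the forward reaction is non-spontaneous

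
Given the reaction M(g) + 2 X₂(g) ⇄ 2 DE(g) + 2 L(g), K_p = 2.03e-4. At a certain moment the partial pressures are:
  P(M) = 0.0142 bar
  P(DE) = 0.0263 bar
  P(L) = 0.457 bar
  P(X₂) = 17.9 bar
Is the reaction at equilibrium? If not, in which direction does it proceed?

Q_p = P(DE)²·P(L)² / (P(M)·P(X₂)²) = (0.0263)²·(0.457)² / ((0.0142)·(17.9)²) = 3.18e-5
Q_p = 3.18e-5 < K_p = 2.03e-4, so the forward reaction proceeds.

forward (toward products)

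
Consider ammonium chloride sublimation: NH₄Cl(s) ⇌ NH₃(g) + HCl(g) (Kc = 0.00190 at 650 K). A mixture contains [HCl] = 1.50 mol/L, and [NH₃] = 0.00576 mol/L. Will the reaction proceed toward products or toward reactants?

(NH₄Cl is a pure solid — omitted from Qc.)
Qc = [NH₃]·[HCl] = (0.00576)·(1.50) = 0.00864
Qc = 0.00864 > Kc = 0.00190, so the reverse reaction proceeds.

to the left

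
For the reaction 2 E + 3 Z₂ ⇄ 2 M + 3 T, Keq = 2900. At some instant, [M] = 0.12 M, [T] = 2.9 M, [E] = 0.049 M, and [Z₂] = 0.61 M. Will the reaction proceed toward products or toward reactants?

to the right

Q = [M]²·[T]³ / ([E]²·[Z₂]³) = (0.12)²·(2.9)³ / ((0.049)²·(0.61)³) = 640
Q = 640 < Keq = 2900, so the forward reaction proceeds.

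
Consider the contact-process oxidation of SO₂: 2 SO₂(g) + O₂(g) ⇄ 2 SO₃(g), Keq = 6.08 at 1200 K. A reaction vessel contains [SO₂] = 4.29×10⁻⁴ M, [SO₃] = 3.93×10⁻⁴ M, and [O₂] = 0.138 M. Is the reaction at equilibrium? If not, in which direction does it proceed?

no net change (already at equilibrium)

Q = [SO₃]² / ([SO₂]²·[O₂]) = (3.93×10⁻⁴)² / ((4.29×10⁻⁴)²·(0.138)) = 6.08
Q = 6.08 = Keq, so the system is already at equilibrium.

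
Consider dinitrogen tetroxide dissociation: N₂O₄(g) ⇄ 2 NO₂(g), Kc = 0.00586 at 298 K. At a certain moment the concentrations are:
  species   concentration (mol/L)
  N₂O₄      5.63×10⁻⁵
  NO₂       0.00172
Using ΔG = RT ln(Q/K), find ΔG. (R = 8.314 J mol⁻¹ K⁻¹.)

ΔG = 5.43 kJ/mol

Qc = [NO₂]² / [N₂O₄] = (0.00172)² / (5.63×10⁻⁵) = 0.0525
ΔG = RT ln(Qc/Kc) = (8.314 J mol⁻¹ K⁻¹)(298 K) × ln(0.0525/0.00586)
   = (2.478 kJ/mol)(2.193) = 5.43 kJ/mol
ΔG > 0, so the forward reaction is non-spontaneous (proceeds in reverse).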